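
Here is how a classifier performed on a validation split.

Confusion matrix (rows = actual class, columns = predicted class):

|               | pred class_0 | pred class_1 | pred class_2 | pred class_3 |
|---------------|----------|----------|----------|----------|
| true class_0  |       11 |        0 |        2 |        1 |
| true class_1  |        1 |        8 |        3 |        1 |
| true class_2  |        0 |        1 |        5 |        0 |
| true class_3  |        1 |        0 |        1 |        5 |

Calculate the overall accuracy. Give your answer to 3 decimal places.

Accuracy = trace / total = (11+8+5+5=29) / 40 = 29/40 = 0.725

0.725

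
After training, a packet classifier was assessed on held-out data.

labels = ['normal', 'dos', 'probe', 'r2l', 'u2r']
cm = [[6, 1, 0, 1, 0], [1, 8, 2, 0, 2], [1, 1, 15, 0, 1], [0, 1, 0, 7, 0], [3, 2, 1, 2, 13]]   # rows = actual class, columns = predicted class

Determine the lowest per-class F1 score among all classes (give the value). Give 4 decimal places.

0.6154

Per-class F1 score (2·TP/(2·TP+FP+FN)):
  normal: TP=6, FP=1+1+0+3=5, FN=1+0+1+0=2 → 12/19 = 0.63158
  dos: TP=8, FP=1+1+1+2=5, FN=1+2+0+2=5 → 16/26 = 0.61538
  probe: TP=15, FP=0+2+0+1=3, FN=1+1+0+1=3 → 30/36 = 0.83333
  r2l: TP=7, FP=1+0+0+2=3, FN=0+1+0+0=1 → 14/18 = 0.77778
  u2r: TP=13, FP=0+2+1+0=3, FN=3+2+1+2=8 → 26/37 = 0.70270
Lowest is class 'dos' with F1 score = 0.6154.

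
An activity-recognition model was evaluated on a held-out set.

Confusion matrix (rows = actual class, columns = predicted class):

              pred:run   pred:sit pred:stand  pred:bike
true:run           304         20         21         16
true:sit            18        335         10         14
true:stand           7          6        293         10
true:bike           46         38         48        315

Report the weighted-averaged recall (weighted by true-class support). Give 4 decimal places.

Per-class recall (TP/(TP+FN)):
  run: TP=304, FN=20+21+16=57 → 304/361 = 0.84211
  sit: TP=335, FN=18+10+14=42 → 335/377 = 0.88859
  stand: TP=293, FN=7+6+10=23 → 293/316 = 0.92722
  bike: TP=315, FN=46+38+48=132 → 315/447 = 0.70470
Weighted-recall = Σ (supportᵢ/N)·recallᵢ with N=1501: (361/1501)·0.84211 + (377/1501)·0.88859 + (316/1501)·0.92722 + (447/1501)·0.70470 = 0.8308

0.8308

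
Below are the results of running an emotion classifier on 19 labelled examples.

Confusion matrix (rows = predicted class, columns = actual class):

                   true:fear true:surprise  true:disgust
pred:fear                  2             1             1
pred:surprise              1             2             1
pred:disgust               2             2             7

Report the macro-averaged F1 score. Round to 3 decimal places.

0.530

Per-class F1 score (2·TP/(2·TP+FP+FN)):
  fear: TP=2, FP=1+1=2, FN=1+2=3 → 4/9 = 0.4444
  surprise: TP=2, FP=1+1=2, FN=1+2=3 → 4/9 = 0.4444
  disgust: TP=7, FP=2+2=4, FN=1+1=2 → 14/20 = 0.7000
Macro-F1 score = mean = (0.4444 + 0.4444 + 0.7000) / 3 = 0.530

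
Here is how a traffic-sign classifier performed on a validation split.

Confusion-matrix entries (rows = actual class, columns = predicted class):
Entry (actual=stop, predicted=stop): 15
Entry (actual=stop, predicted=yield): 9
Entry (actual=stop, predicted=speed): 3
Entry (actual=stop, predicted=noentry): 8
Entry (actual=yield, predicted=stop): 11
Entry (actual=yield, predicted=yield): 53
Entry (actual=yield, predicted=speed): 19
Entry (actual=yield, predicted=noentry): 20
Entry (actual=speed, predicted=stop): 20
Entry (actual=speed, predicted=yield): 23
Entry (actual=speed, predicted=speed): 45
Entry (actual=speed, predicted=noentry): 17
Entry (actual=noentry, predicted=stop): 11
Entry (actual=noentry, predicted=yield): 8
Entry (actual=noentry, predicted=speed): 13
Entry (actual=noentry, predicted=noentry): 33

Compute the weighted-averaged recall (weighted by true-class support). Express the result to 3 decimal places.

0.474

Per-class recall (TP/(TP+FN)):
  stop: TP=15, FN=9+3+8=20 → 15/35 = 0.4286
  yield: TP=53, FN=11+19+20=50 → 53/103 = 0.5146
  speed: TP=45, FN=20+23+17=60 → 45/105 = 0.4286
  noentry: TP=33, FN=11+8+13=32 → 33/65 = 0.5077
Weighted-recall = Σ (supportᵢ/N)·recallᵢ with N=308: (35/308)·0.4286 + (103/308)·0.5146 + (105/308)·0.4286 + (65/308)·0.5077 = 0.474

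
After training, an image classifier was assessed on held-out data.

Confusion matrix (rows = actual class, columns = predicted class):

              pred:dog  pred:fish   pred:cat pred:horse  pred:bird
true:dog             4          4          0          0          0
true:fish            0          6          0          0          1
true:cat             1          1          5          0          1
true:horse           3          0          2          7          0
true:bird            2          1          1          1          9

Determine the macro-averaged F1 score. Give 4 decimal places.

Per-class F1 score (2·TP/(2·TP+FP+FN)):
  dog: TP=4, FP=0+1+3+2=6, FN=4+0+0+0=4 → 8/18 = 0.44444
  fish: TP=6, FP=4+1+0+1=6, FN=0+0+0+1=1 → 12/19 = 0.63158
  cat: TP=5, FP=0+0+2+1=3, FN=1+1+0+1=3 → 10/16 = 0.62500
  horse: TP=7, FP=0+0+0+1=1, FN=3+0+2+0=5 → 14/20 = 0.70000
  bird: TP=9, FP=0+1+1+0=2, FN=2+1+1+1=5 → 18/25 = 0.72000
Macro-F1 score = mean = (0.44444 + 0.63158 + 0.62500 + 0.70000 + 0.72000) / 5 = 0.6242

0.6242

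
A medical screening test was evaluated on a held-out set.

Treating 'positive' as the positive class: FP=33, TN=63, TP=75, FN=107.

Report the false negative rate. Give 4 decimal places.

0.5879

FNR = FN/(FN+TP) = 107/(107+75) = 0.5879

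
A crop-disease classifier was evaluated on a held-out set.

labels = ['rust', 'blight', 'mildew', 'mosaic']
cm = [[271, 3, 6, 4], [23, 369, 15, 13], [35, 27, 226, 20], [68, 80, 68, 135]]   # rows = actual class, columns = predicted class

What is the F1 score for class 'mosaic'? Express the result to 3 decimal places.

Treat 'mosaic' as positive and all other classes as negative.
F1 score = 2·TP/(2·TP+FP+FN).
mosaic: TP=135, FP=4+13+20=37, FN=68+80+68=216 → 270/523 = 0.5163

0.516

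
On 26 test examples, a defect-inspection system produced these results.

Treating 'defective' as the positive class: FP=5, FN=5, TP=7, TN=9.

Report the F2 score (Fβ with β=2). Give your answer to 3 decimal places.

Fβ = (1+β²)·TP / ((1+β²)·TP + β²·FN + FP), with β²=4
= 5·7 / (5·7 + 4·5 + 5) = 0.583

0.583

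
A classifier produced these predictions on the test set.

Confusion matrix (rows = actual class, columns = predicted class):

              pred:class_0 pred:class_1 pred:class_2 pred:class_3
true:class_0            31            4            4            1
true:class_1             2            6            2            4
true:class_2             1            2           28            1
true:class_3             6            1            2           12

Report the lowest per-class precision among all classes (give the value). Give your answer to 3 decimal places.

0.462

Per-class precision (TP/(TP+FP)):
  class_0: TP=31, FP=2+1+6=9 → 31/40 = 0.7750
  class_1: TP=6, FP=4+2+1=7 → 6/13 = 0.4615
  class_2: TP=28, FP=4+2+2=8 → 28/36 = 0.7778
  class_3: TP=12, FP=1+4+1=6 → 12/18 = 0.6667
Lowest is class 'class_1' with precision = 0.462.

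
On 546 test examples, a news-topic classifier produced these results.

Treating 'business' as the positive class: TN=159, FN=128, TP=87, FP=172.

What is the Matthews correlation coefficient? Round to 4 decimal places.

MCC = (TP·TN − FP·FN) / √((TP+FP)(TP+FN)(TN+FP)(TN+FN))
Numerator = 87·159 − 172·128 = -8183
Denominator = √(259·215·331·287) = √5289907945 = 72731.7533
MCC = -8183 / 72731.7533 = -0.1125

-0.1125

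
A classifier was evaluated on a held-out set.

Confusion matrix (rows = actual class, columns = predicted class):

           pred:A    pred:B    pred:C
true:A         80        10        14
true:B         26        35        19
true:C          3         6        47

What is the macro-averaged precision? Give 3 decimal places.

0.669

Per-class precision (TP/(TP+FP)):
  A: TP=80, FP=26+3=29 → 80/109 = 0.7339
  B: TP=35, FP=10+6=16 → 35/51 = 0.6863
  C: TP=47, FP=14+19=33 → 47/80 = 0.5875
Macro-precision = mean = (0.7339 + 0.6863 + 0.5875) / 3 = 0.669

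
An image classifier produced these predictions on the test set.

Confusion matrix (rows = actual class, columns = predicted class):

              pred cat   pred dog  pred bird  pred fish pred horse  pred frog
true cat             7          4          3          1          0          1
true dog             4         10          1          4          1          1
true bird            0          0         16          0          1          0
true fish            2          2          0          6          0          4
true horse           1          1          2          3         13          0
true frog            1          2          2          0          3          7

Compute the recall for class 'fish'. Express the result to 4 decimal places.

0.4286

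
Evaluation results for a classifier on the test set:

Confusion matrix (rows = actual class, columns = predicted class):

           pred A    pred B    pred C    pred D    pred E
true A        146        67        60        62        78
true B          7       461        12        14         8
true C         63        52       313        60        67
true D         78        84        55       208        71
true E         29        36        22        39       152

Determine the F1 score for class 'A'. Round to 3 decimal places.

0.397

F1 score = 2·TP/(2·TP+FP+FN).
A: TP=146, FP=7+63+78+29=177, FN=67+60+62+78=267 → 292/736 = 0.3967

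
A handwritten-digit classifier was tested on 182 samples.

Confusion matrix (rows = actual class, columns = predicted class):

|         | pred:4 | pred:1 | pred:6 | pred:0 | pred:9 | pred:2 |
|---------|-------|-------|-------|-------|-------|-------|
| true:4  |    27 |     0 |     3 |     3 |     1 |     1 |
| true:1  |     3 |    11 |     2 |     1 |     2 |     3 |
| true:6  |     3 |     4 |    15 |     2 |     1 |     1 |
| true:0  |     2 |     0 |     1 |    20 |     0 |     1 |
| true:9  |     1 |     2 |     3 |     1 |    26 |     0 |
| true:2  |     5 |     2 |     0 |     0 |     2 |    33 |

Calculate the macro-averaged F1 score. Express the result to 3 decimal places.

0.708

Per-class F1 score (2·TP/(2·TP+FP+FN)):
  4: TP=27, FP=3+3+2+1+5=14, FN=0+3+3+1+1=8 → 54/76 = 0.7105
  1: TP=11, FP=0+4+0+2+2=8, FN=3+2+1+2+3=11 → 22/41 = 0.5366
  6: TP=15, FP=3+2+1+3+0=9, FN=3+4+2+1+1=11 → 30/50 = 0.6000
  0: TP=20, FP=3+1+2+1+0=7, FN=2+0+1+0+1=4 → 40/51 = 0.7843
  9: TP=26, FP=1+2+1+0+2=6, FN=1+2+3+1+0=7 → 52/65 = 0.8000
  2: TP=33, FP=1+3+1+1+0=6, FN=5+2+0+0+2=9 → 66/81 = 0.8148
Macro-F1 score = mean = (0.7105 + 0.5366 + 0.6000 + 0.7843 + 0.8000 + 0.8148) / 6 = 0.708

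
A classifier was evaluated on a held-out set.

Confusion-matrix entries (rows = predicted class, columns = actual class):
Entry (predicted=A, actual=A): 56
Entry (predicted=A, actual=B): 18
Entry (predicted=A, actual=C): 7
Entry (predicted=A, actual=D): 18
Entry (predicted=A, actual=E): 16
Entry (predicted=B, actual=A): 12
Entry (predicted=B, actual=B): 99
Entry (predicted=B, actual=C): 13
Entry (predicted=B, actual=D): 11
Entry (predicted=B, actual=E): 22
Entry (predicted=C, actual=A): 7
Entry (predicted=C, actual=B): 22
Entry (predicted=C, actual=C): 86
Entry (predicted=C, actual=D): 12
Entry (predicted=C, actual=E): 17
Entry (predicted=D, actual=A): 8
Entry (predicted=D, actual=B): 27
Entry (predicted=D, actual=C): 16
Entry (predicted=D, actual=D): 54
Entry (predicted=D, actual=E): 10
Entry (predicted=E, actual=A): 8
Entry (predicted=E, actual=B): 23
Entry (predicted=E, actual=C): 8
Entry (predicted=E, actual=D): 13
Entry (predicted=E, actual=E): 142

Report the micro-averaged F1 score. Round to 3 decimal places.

0.603

Micro-averaging pools counts across classes: ΣTP=437, ΣFP=288, ΣFN=288.
Micro-F1 score = 2·TP/(2·TP+FP+FN) on pooled counts = 0.603 (equals overall accuracy in single-label multiclass).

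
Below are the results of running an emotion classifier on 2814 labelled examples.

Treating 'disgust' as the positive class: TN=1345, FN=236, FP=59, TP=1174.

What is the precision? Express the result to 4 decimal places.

0.9521

Precision = TP/(TP+FP) = 1174/(1174+59) = 1174/1233 = 0.9521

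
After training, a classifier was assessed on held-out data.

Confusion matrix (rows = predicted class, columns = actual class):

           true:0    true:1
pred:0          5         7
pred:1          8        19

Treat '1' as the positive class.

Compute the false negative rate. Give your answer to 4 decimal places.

FNR = FN/(FN+TP) = 7/(7+19) = 0.2692

0.2692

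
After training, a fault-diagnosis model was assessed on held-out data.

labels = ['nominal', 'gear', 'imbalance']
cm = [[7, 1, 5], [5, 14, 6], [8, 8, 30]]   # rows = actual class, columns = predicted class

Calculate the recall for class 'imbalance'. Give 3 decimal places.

0.652

recall = TP/(TP+FN).
imbalance: TP=30, FN=8+8=16 → 30/46 = 0.6522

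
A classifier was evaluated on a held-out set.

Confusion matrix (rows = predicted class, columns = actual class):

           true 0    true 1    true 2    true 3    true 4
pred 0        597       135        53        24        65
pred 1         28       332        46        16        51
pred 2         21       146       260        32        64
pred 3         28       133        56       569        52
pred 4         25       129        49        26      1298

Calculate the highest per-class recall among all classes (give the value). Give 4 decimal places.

0.8541

Per-class recall (TP/(TP+FN)):
  0: TP=597, FN=28+21+28+25=102 → 597/699 = 0.85408
  1: TP=332, FN=135+146+133+129=543 → 332/875 = 0.37943
  2: TP=260, FN=53+46+56+49=204 → 260/464 = 0.56034
  3: TP=569, FN=24+16+32+26=98 → 569/667 = 0.85307
  4: TP=1298, FN=65+51+64+52=232 → 1298/1530 = 0.84837
Highest is class '0' with recall = 0.8541.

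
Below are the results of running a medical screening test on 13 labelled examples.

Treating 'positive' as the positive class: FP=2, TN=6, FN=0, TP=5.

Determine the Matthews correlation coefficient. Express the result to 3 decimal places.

MCC = (TP·TN − FP·FN) / √((TP+FP)(TP+FN)(TN+FP)(TN+FN))
Numerator = 5·6 − 2·0 = 30
Denominator = √(7·5·8·6) = √1680 = 40.9878
MCC = 30 / 40.9878 = 0.732

0.732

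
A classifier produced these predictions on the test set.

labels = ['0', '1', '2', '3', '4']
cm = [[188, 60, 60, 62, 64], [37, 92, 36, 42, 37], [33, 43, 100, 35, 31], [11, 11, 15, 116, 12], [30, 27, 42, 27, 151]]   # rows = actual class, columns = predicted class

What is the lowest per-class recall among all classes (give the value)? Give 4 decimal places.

Per-class recall (TP/(TP+FN)):
  0: TP=188, FN=60+60+62+64=246 → 188/434 = 0.43318
  1: TP=92, FN=37+36+42+37=152 → 92/244 = 0.37705
  2: TP=100, FN=33+43+35+31=142 → 100/242 = 0.41322
  3: TP=116, FN=11+11+15+12=49 → 116/165 = 0.70303
  4: TP=151, FN=30+27+42+27=126 → 151/277 = 0.54513
Lowest is class '1' with recall = 0.3770.

0.3770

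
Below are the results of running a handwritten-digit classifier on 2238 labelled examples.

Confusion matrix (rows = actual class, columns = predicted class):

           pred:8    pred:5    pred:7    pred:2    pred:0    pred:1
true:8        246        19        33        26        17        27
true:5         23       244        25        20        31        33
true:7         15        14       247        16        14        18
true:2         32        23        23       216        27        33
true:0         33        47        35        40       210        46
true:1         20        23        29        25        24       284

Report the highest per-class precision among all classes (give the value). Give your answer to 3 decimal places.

Per-class precision (TP/(TP+FP)):
  8: TP=246, FP=23+15+32+33+20=123 → 246/369 = 0.6667
  5: TP=244, FP=19+14+23+47+23=126 → 244/370 = 0.6595
  7: TP=247, FP=33+25+23+35+29=145 → 247/392 = 0.6301
  2: TP=216, FP=26+20+16+40+25=127 → 216/343 = 0.6297
  0: TP=210, FP=17+31+14+27+24=113 → 210/323 = 0.6502
  1: TP=284, FP=27+33+18+33+46=157 → 284/441 = 0.6440
Highest is class '8' with precision = 0.667.

0.667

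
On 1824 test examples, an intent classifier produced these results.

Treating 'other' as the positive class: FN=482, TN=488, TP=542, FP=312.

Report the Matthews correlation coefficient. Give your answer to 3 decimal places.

0.139

MCC = (TP·TN − FP·FN) / √((TP+FP)(TP+FN)(TN+FP)(TN+FN))
Numerator = 542·488 − 312·482 = 114112
Denominator = √(854·1024·800·970) = √678608896000 = 823777.2126
MCC = 114112 / 823777.2126 = 0.139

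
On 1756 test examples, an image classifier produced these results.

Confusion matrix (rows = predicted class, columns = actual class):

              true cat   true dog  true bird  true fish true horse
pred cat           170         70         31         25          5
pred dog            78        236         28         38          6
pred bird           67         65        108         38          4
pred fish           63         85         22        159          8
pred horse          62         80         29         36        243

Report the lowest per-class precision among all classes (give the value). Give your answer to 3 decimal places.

0.383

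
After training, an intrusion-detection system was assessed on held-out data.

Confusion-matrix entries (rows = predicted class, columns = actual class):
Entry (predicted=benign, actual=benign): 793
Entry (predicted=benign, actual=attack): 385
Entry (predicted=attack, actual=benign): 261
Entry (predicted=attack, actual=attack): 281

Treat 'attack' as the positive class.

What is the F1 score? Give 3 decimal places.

Precision = TP/(TP+FP) = 281/542 = 0.5185
Recall = TP/(TP+FN) = 281/666 = 0.4219
F1 = 2·TP/(2·TP+FP+FN) = 562/1208 = 0.465

0.465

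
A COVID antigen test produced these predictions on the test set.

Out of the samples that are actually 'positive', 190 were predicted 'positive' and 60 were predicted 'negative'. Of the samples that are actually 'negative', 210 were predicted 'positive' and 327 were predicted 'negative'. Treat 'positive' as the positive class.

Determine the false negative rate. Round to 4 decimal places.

FNR = FN/(FN+TP) = 60/(60+190) = 0.2400

0.2400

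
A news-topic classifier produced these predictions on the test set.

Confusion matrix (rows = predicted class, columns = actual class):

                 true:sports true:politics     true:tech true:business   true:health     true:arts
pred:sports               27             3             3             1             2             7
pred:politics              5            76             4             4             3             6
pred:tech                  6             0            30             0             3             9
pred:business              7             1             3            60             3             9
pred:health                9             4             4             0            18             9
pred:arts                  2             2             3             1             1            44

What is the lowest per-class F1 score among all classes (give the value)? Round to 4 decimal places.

0.4865

Per-class F1 score (2·TP/(2·TP+FP+FN)):
  sports: TP=27, FP=3+3+1+2+7=16, FN=5+6+7+9+2=29 → 54/99 = 0.54545
  politics: TP=76, FP=5+4+4+3+6=22, FN=3+0+1+4+2=10 → 152/184 = 0.82609
  tech: TP=30, FP=6+0+0+3+9=18, FN=3+4+3+4+3=17 → 60/95 = 0.63158
  business: TP=60, FP=7+1+3+3+9=23, FN=1+4+0+0+1=6 → 120/149 = 0.80537
  health: TP=18, FP=9+4+4+0+9=26, FN=2+3+3+3+1=12 → 36/74 = 0.48649
  arts: TP=44, FP=2+2+3+1+1=9, FN=7+6+9+9+9=40 → 88/137 = 0.64234
Lowest is class 'health' with F1 score = 0.4865.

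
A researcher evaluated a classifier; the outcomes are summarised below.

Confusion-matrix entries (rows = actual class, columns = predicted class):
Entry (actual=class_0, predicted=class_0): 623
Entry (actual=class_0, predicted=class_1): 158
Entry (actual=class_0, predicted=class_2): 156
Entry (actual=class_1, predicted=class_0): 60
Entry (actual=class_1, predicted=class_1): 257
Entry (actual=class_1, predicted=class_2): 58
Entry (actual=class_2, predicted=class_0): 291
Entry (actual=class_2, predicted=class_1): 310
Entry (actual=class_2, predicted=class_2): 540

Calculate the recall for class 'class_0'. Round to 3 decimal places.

0.665

Take TP from the diagonal, FP from the rest of the 'class_0' prediction marginal, FN from the rest of the 'class_0' actual marginal.
recall = TP/(TP+FN).
class_0: TP=623, FN=158+156=314 → 623/937 = 0.6649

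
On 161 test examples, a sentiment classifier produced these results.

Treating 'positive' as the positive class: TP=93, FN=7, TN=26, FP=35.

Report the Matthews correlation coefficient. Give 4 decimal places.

MCC = (TP·TN − FP·FN) / √((TP+FP)(TP+FN)(TN+FP)(TN+FN))
Numerator = 93·26 − 35·7 = 2173
Denominator = √(128·100·61·33) = √25766400 = 5076.0615
MCC = 2173 / 5076.0615 = 0.4281

0.4281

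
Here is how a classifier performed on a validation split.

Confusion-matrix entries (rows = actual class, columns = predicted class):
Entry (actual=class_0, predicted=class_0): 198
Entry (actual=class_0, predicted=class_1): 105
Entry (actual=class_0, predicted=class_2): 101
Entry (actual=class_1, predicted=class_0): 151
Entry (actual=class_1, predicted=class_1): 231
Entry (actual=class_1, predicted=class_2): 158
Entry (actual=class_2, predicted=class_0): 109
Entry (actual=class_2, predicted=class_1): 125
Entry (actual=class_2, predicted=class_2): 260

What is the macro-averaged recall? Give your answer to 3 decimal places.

0.481

Per-class recall (TP/(TP+FN)):
  class_0: TP=198, FN=105+101=206 → 198/404 = 0.4901
  class_1: TP=231, FN=151+158=309 → 231/540 = 0.4278
  class_2: TP=260, FN=109+125=234 → 260/494 = 0.5263
Macro-recall = mean = (0.4901 + 0.4278 + 0.5263) / 3 = 0.481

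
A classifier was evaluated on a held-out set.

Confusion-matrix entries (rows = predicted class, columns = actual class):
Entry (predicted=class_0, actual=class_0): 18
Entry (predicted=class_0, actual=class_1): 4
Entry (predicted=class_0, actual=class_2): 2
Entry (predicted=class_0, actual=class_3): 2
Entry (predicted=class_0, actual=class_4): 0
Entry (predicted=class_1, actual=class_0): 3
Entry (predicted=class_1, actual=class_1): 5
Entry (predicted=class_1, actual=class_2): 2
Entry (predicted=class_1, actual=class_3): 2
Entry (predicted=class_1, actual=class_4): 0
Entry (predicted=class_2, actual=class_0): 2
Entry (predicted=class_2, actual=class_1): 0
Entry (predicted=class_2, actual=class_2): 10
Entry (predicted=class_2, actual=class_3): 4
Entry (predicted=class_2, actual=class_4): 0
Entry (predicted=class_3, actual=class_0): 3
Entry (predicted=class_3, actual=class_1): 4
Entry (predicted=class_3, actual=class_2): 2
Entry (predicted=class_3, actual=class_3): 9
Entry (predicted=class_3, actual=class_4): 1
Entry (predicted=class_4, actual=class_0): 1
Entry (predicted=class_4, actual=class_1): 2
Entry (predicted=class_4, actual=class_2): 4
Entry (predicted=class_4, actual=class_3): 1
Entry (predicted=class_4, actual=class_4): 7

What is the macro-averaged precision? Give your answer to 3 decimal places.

0.535

Per-class precision (TP/(TP+FP)):
  class_0: TP=18, FP=4+2+2+0=8 → 18/26 = 0.6923
  class_1: TP=5, FP=3+2+2+0=7 → 5/12 = 0.4167
  class_2: TP=10, FP=2+0+4+0=6 → 10/16 = 0.6250
  class_3: TP=9, FP=3+4+2+1=10 → 9/19 = 0.4737
  class_4: TP=7, FP=1+2+4+1=8 → 7/15 = 0.4667
Macro-precision = mean = (0.6923 + 0.4167 + 0.6250 + 0.4737 + 0.4667) / 5 = 0.535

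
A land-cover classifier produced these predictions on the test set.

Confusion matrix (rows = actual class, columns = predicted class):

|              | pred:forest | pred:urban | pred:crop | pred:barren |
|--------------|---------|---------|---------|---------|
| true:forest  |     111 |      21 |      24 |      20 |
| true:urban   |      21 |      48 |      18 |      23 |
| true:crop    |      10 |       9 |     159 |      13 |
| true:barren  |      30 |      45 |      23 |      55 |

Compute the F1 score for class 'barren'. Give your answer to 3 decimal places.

0.417

Treat 'barren' as positive and all other classes as negative.
F1 score = 2·TP/(2·TP+FP+FN).
barren: TP=55, FP=20+23+13=56, FN=30+45+23=98 → 110/264 = 0.4167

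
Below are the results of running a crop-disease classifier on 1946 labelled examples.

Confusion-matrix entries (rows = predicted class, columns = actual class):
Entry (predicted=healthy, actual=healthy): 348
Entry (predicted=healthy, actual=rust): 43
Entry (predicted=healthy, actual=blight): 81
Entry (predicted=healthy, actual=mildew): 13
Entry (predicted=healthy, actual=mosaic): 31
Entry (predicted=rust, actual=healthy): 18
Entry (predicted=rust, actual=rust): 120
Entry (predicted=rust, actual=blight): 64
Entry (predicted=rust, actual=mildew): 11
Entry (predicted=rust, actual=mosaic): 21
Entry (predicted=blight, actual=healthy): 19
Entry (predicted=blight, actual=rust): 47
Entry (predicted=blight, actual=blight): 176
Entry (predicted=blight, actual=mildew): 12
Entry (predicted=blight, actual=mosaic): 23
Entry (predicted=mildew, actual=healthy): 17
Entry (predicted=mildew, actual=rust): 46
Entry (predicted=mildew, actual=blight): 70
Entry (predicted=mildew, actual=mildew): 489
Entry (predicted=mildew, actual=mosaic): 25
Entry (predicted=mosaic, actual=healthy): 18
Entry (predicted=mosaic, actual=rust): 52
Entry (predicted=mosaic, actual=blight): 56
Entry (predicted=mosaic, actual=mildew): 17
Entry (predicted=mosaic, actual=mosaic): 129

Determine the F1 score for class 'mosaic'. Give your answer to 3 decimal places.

One-vs-rest for 'mosaic': TP = diagonal; FP = other classes predicted 'mosaic'; FN = 'mosaic' predicted as other.
F1 score = 2·TP/(2·TP+FP+FN).
mosaic: TP=129, FP=18+52+56+17=143, FN=31+21+23+25=100 → 258/501 = 0.5150

0.515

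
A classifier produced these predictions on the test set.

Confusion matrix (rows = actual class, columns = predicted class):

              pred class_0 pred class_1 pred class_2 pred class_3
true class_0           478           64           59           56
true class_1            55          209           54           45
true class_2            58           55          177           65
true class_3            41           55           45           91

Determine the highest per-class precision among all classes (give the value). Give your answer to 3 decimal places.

Per-class precision (TP/(TP+FP)):
  class_0: TP=478, FP=55+58+41=154 → 478/632 = 0.7563
  class_1: TP=209, FP=64+55+55=174 → 209/383 = 0.5457
  class_2: TP=177, FP=59+54+45=158 → 177/335 = 0.5284
  class_3: TP=91, FP=56+45+65=166 → 91/257 = 0.3541
Highest is class 'class_0' with precision = 0.756.

0.756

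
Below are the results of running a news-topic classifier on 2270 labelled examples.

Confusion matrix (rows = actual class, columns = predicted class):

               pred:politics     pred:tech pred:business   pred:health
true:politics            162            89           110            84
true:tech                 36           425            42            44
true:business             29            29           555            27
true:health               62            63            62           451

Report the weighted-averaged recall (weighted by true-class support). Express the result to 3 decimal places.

Per-class recall (TP/(TP+FN)):
  politics: TP=162, FN=89+110+84=283 → 162/445 = 0.3640
  tech: TP=425, FN=36+42+44=122 → 425/547 = 0.7770
  business: TP=555, FN=29+29+27=85 → 555/640 = 0.8672
  health: TP=451, FN=62+63+62=187 → 451/638 = 0.7069
Weighted-recall = Σ (supportᵢ/N)·recallᵢ with N=2270: (445/2270)·0.3640 + (547/2270)·0.7770 + (640/2270)·0.8672 + (638/2270)·0.7069 = 0.702

0.702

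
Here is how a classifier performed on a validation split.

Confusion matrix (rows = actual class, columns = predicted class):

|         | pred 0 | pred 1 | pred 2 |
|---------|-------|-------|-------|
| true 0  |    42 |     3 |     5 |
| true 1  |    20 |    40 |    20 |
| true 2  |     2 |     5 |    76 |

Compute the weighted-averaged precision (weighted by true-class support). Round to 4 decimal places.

Per-class precision (TP/(TP+FP)):
  0: TP=42, FP=20+2=22 → 42/64 = 0.65625
  1: TP=40, FP=3+5=8 → 40/48 = 0.83333
  2: TP=76, FP=5+20=25 → 76/101 = 0.75248
Weighted-precision = Σ (supportᵢ/N)·precisionᵢ with N=213: (50/213)·0.65625 + (80/213)·0.83333 + (83/213)·0.75248 = 0.7603

0.7603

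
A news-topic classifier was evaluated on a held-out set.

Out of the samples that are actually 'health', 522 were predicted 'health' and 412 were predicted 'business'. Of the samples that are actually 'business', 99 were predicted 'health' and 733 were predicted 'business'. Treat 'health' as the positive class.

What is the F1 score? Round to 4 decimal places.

0.6714

Precision = TP/(TP+FP) = 522/621 = 0.8406
Recall = TP/(TP+FN) = 522/934 = 0.5589
F1 = 2·TP/(2·TP+FP+FN) = 1044/1555 = 0.6714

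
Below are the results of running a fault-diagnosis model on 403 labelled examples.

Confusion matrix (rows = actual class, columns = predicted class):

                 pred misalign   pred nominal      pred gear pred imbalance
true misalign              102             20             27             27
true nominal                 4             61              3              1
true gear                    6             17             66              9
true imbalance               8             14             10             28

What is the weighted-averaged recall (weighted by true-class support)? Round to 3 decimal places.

Per-class recall (TP/(TP+FN)):
  misalign: TP=102, FN=20+27+27=74 → 102/176 = 0.5795
  nominal: TP=61, FN=4+3+1=8 → 61/69 = 0.8841
  gear: TP=66, FN=6+17+9=32 → 66/98 = 0.6735
  imbalance: TP=28, FN=8+14+10=32 → 28/60 = 0.4667
Weighted-recall = Σ (supportᵢ/N)·recallᵢ with N=403: (176/403)·0.5795 + (69/403)·0.8841 + (98/403)·0.6735 + (60/403)·0.4667 = 0.638

0.638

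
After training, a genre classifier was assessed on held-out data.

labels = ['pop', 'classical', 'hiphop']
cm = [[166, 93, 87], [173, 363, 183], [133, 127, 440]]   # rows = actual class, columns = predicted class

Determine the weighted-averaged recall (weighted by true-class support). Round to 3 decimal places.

0.549

Per-class recall (TP/(TP+FN)):
  pop: TP=166, FN=93+87=180 → 166/346 = 0.4798
  classical: TP=363, FN=173+183=356 → 363/719 = 0.5049
  hiphop: TP=440, FN=133+127=260 → 440/700 = 0.6286
Weighted-recall = Σ (supportᵢ/N)·recallᵢ with N=1765: (346/1765)·0.4798 + (719/1765)·0.5049 + (700/1765)·0.6286 = 0.549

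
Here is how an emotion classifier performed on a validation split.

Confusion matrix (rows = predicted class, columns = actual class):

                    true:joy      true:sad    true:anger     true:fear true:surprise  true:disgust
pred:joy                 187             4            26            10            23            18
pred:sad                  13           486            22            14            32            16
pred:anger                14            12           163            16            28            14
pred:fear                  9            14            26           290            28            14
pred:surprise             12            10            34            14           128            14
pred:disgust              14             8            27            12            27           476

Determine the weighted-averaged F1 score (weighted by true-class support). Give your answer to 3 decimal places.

Per-class F1 score (2·TP/(2·TP+FP+FN)):
  joy: TP=187, FP=4+26+10+23+18=81, FN=13+14+9+12+14=62 → 374/517 = 0.7234
  sad: TP=486, FP=13+22+14+32+16=97, FN=4+12+14+10+8=48 → 972/1117 = 0.8702
  anger: TP=163, FP=14+12+16+28+14=84, FN=26+22+26+34+27=135 → 326/545 = 0.5982
  fear: TP=290, FP=9+14+26+28+14=91, FN=10+14+16+14+12=66 → 580/737 = 0.7870
  surprise: TP=128, FP=12+10+34+14+14=84, FN=23+32+28+28+27=138 → 256/478 = 0.5356
  disgust: TP=476, FP=14+8+27+12+27=88, FN=18+16+14+14+14=76 → 952/1116 = 0.8530
Weighted-F1 score = Σ (supportᵢ/N)·F1 scoreᵢ with N=2255: (249/2255)·0.7234 + (534/2255)·0.8702 + (298/2255)·0.5982 + (356/2255)·0.7870 + (266/2255)·0.5356 + (552/2255)·0.8530 = 0.761

0.761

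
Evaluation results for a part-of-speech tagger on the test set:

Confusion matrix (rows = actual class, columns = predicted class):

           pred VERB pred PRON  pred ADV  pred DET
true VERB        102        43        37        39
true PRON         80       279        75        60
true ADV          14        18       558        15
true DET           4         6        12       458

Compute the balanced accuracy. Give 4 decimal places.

0.7257

Balanced accuracy = mean of per-class recall.
  VERB: recall = 102/221 = 0.46154
  PRON: recall = 279/494 = 0.56478
  ADV: recall = 558/605 = 0.92231
  DET: recall = 458/480 = 0.95417
Mean = (0.46154 + 0.56478 + 0.92231 + 0.95417) / 4 = 0.7257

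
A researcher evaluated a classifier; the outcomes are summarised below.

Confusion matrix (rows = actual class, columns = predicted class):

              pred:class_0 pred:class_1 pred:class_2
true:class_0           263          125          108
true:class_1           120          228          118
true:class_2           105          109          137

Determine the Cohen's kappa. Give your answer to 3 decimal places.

0.211

Observed agreement pₒ = trace/N = 628/1313 = 0.4783
Expected agreement pₑ = Σ (rowᵢ·colᵢ)/N² = (496·488 + 466·462 + 351·363)/1313² = 0.3392
κ = (pₒ − pₑ)/(1 − pₑ) = (0.4783 − 0.3392)/(1 − 0.3392) = 0.211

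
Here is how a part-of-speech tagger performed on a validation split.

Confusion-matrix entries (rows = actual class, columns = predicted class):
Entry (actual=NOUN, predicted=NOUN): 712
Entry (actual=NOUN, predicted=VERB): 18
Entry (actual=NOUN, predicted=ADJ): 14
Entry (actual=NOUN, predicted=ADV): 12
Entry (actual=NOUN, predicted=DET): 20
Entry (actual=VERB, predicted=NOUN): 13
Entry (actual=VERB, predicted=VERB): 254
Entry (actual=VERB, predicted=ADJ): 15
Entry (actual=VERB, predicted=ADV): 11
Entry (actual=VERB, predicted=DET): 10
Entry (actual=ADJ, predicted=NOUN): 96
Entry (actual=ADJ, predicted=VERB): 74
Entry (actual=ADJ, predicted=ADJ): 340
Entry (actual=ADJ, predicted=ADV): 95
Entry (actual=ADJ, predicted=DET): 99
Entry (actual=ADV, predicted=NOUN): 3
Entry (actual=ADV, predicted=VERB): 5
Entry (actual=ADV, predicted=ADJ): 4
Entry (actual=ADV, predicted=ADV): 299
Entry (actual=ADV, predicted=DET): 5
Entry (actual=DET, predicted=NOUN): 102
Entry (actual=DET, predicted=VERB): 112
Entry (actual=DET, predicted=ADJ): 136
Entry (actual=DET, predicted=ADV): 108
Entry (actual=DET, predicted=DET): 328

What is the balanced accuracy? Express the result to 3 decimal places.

0.720

Balanced accuracy = mean of per-class recall.
  NOUN: recall = 712/776 = 0.9175
  VERB: recall = 254/303 = 0.8383
  ADJ: recall = 340/704 = 0.4830
  ADV: recall = 299/316 = 0.9462
  DET: recall = 328/786 = 0.4173
Mean = (0.9175 + 0.8383 + 0.4830 + 0.9462 + 0.4173) / 5 = 0.720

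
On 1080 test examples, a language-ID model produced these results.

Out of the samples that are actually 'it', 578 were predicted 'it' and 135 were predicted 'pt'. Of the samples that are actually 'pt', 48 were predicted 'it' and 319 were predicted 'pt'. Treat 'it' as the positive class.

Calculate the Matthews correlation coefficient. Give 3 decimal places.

MCC = (TP·TN − FP·FN) / √((TP+FP)(TP+FN)(TN+FP)(TN+FN))
Numerator = 578·319 − 48·135 = 177902
Denominator = √(626·713·367·454) = √74367944884 = 272704.8677
MCC = 177902 / 272704.8677 = 0.652

0.652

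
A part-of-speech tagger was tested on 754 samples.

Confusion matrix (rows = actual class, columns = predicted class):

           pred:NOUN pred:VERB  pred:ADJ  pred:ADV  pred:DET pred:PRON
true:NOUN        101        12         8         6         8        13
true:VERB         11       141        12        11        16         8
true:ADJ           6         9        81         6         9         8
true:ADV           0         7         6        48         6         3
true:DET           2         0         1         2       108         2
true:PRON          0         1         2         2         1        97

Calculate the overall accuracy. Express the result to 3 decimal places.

Accuracy = trace / total = (101+141+81+48+108+97=576) / 754 = 576/754 = 0.764

0.764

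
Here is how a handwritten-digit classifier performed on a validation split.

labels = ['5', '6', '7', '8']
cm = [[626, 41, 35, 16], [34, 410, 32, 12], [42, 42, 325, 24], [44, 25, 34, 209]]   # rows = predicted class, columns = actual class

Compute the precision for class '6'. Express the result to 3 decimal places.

precision = TP/(TP+FP).
6: TP=410, FP=34+32+12=78 → 410/488 = 0.8402

0.840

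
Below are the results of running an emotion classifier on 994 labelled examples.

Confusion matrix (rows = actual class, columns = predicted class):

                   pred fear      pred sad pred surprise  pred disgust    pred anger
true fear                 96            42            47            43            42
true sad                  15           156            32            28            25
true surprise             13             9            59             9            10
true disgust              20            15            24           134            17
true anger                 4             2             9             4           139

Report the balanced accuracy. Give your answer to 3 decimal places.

Balanced accuracy = mean of per-class recall.
  fear: recall = 96/270 = 0.3556
  sad: recall = 156/256 = 0.6094
  surprise: recall = 59/100 = 0.5900
  disgust: recall = 134/210 = 0.6381
  anger: recall = 139/158 = 0.8797
Mean = (0.3556 + 0.6094 + 0.5900 + 0.6381 + 0.8797) / 5 = 0.615

0.615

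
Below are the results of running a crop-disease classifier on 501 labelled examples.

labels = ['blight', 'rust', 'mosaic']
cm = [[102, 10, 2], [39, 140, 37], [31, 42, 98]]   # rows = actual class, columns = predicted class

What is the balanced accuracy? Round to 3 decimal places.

0.705

Balanced accuracy = mean of per-class recall.
  blight: recall = 102/114 = 0.8947
  rust: recall = 140/216 = 0.6481
  mosaic: recall = 98/171 = 0.5731
Mean = (0.8947 + 0.6481 + 0.5731) / 3 = 0.705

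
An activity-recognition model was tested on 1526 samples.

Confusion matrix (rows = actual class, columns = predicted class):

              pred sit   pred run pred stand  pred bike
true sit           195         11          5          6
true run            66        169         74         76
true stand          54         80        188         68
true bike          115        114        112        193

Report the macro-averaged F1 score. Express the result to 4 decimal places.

0.4943

Per-class F1 score (2·TP/(2·TP+FP+FN)):
  sit: TP=195, FP=66+54+115=235, FN=11+5+6=22 → 390/647 = 0.60278
  run: TP=169, FP=11+80+114=205, FN=66+74+76=216 → 338/759 = 0.44532
  stand: TP=188, FP=5+74+112=191, FN=54+80+68=202 → 376/769 = 0.48895
  bike: TP=193, FP=6+76+68=150, FN=115+114+112=341 → 386/877 = 0.44014
Macro-F1 score = mean = (0.60278 + 0.44532 + 0.48895 + 0.44014) / 4 = 0.4943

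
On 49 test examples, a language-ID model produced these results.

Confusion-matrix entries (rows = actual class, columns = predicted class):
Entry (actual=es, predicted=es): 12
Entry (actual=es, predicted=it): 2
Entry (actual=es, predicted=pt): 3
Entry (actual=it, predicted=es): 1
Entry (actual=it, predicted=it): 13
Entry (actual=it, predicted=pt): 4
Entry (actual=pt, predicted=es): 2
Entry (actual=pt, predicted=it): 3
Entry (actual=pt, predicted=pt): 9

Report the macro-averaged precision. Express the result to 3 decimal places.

Per-class precision (TP/(TP+FP)):
  es: TP=12, FP=1+2=3 → 12/15 = 0.8000
  it: TP=13, FP=2+3=5 → 13/18 = 0.7222
  pt: TP=9, FP=3+4=7 → 9/16 = 0.5625
Macro-precision = mean = (0.8000 + 0.7222 + 0.5625) / 3 = 0.695

0.695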